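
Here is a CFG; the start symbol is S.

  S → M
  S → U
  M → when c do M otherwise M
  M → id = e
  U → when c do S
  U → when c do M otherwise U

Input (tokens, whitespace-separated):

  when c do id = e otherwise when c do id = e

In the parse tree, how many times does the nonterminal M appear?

[S [U when c do [M id = e] otherwise [U when c do [S [M id = e]]]]]

2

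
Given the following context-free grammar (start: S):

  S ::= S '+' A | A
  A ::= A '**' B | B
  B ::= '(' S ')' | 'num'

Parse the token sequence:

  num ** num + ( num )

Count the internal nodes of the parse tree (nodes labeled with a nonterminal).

11

[S [S [A [A [B num]] ** [B num]]] + [A [B ( [S [A [B num]]] )]]]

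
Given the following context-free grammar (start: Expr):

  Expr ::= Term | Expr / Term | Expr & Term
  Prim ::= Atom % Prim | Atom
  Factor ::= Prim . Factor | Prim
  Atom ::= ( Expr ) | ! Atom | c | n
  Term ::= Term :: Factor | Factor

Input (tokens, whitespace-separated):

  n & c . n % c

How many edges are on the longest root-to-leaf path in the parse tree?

7

[Expr [Expr [Term [Factor [Prim [Atom n]]]]] & [Term [Factor [Prim [Atom c]] . [Factor [Prim [Atom n] % [Prim [Atom c]]]]]]]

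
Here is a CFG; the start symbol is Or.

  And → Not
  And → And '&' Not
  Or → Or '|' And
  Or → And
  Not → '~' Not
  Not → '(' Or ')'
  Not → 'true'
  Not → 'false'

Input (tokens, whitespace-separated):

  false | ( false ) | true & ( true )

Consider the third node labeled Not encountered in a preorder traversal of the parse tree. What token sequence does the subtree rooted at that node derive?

false

[Or [Or [Or [And [Not false]]] | [And [Not ( [Or [And [Not false]]] )]]] | [And [And [Not true]] & [Not ( [Or [And [Not true]]] )]]]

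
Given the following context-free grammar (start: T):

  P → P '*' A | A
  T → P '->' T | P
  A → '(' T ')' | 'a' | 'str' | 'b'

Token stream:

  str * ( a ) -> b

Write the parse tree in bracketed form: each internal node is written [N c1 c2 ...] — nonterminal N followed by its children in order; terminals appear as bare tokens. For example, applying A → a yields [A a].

T
P -> T
P * A -> T
A * A -> T
str * A -> T
str * ( T ) -> T
str * ( P ) -> T
str * ( A ) -> T
str * ( a ) -> T
str * ( a ) -> P
str * ( a ) -> A
str * ( a ) -> b

[T [P [P [A str]] * [A ( [T [P [A a]]] )]] -> [T [P [A b]]]]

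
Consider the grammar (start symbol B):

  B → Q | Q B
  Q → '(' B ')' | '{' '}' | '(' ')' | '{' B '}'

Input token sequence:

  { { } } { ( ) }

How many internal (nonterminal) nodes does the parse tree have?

[B [Q { [B [Q { }]] }] [B [Q { [B [Q ( )]] }]]]

8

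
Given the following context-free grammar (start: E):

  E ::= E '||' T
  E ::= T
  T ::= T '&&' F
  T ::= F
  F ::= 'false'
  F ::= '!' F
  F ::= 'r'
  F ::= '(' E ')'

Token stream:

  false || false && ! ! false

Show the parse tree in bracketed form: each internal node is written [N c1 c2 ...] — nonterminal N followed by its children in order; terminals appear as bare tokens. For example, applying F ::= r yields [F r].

[E [E [T [F false]]] || [T [T [F false]] && [F ! [F ! [F false]]]]]

E
E || T
T || T
F || T
false || T
false || T && F
false || F && F
false || false && F
false || false && ! F
false || false && ! ! F
false || false && ! ! false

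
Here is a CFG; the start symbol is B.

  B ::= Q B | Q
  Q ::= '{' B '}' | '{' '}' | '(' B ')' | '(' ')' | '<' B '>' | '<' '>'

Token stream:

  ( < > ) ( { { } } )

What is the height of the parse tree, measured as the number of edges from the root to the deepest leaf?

7

[B [Q ( [B [Q < >]] )] [B [Q ( [B [Q { [B [Q { }]] }]] )]]]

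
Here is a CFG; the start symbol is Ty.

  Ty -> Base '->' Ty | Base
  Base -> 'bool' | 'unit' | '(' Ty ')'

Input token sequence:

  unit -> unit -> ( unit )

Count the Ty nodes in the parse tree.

4

[Ty [Base unit] -> [Ty [Base unit] -> [Ty [Base ( [Ty [Base unit]] )]]]]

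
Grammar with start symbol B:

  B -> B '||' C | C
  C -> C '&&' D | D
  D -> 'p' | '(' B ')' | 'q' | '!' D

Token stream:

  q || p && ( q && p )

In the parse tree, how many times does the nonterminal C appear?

[B [B [C [D q]]] || [C [C [D p]] && [D ( [B [C [C [D q]] && [D p]]] )]]]

5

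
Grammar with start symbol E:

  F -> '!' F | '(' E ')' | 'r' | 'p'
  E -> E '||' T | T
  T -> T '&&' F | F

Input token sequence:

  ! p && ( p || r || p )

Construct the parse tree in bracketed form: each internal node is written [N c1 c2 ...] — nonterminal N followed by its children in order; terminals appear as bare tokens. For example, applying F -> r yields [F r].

[E [T [T [F ! [F p]]] && [F ( [E [E [E [T [F p]]] || [T [F r]]] || [T [F p]]] )]]]

E
T
T && F
F && F
! F && F
! p && F
! p && ( E )
! p && ( E || T )
! p && ( E || T || T )
! p && ( T || T || T )
! p && ( F || T || T )
! p && ( p || T || T )
! p && ( p || F || T )
! p && ( p || r || T )
! p && ( p || r || F )
! p && ( p || r || p )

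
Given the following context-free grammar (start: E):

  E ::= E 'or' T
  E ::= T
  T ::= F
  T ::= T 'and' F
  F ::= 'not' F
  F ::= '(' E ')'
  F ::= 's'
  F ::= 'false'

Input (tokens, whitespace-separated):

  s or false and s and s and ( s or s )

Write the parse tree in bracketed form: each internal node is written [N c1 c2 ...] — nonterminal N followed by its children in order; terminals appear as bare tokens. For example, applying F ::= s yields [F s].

[E [E [T [F s]]] or [T [T [T [T [F false]] and [F s]] and [F s]] and [F ( [E [E [T [F s]]] or [T [F s]]] )]]]

E
E or T
T or T
F or T
s or T
s or T and F
s or T and F and F
s or T and F and F and F
s or F and F and F and F
s or false and F and F and F
s or false and s and F and F
s or false and s and s and F
s or false and s and s and ( E )
s or false and s and s and ( E or T )
s or false and s and s and ( T or T )
s or false and s and s and ( F or T )
s or false and s and s and ( s or T )
s or false and s and s and ( s or F )
s or false and s and s and ( s or s )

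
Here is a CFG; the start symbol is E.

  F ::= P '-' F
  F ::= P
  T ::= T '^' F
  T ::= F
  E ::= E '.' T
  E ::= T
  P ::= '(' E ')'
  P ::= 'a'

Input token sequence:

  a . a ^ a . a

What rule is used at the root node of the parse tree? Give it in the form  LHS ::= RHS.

[E [E [E [T [F [P a]]]] . [T [T [F [P a]]] ^ [F [P a]]]] . [T [F [P a]]]]

E ::= E '.' T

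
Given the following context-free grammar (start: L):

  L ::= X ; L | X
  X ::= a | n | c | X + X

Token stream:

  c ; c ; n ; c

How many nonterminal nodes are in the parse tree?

[L [X c] ; [L [X c] ; [L [X n] ; [L [X c]]]]]

8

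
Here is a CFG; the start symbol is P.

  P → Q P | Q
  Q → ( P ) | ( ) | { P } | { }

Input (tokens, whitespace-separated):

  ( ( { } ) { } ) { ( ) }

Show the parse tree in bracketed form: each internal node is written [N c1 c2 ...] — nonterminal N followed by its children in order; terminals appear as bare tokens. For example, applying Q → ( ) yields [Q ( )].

P
Q P
( P ) P
( Q P ) P
( ( P ) P ) P
( ( Q ) P ) P
( ( { } ) P ) P
( ( { } ) Q ) P
( ( { } ) { } ) P
( ( { } ) { } ) Q
( ( { } ) { } ) { P }
( ( { } ) { } ) { Q }
( ( { } ) { } ) { ( ) }

[P [Q ( [P [Q ( [P [Q { }]] )] [P [Q { }]]] )] [P [Q { [P [Q ( )]] }]]]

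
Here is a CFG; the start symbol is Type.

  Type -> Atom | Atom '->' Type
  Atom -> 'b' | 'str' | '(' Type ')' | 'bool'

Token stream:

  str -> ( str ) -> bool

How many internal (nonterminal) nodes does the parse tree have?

8

[Type [Atom str] -> [Type [Atom ( [Type [Atom str]] )] -> [Type [Atom bool]]]]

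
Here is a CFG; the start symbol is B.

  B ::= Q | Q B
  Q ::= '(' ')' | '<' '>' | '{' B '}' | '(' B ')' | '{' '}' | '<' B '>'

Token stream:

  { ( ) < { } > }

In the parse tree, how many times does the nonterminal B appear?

4

[B [Q { [B [Q ( )] [B [Q < [B [Q { }]] >]]] }]]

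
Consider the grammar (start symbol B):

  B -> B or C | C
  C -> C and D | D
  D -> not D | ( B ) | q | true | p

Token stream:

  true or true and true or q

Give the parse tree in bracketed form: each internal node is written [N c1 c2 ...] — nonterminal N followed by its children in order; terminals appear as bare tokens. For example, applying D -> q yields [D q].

B
B or C
B or C or C
C or C or C
D or C or C
true or C or C
true or C and D or C
true or D and D or C
true or true and D or C
true or true and true or C
true or true and true or D
true or true and true or q

[B [B [B [C [D true]]] or [C [C [D true]] and [D true]]] or [C [D q]]]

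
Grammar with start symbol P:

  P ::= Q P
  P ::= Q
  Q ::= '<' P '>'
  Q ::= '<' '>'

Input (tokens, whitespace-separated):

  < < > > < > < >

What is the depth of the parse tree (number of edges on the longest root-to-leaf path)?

4

[P [Q < [P [Q < >]] >] [P [Q < >] [P [Q < >]]]]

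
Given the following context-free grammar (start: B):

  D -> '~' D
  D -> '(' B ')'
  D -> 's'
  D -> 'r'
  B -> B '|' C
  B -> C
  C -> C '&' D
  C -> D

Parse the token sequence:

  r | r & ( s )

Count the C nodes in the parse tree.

[B [B [C [D r]]] | [C [C [D r]] & [D ( [B [C [D s]]] )]]]

4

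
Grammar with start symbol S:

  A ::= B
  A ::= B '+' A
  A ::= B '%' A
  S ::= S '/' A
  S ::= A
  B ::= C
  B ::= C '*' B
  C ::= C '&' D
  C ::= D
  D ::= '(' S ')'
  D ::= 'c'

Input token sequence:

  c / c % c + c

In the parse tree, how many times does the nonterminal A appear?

4

[S [S [A [B [C [D c]]]]] / [A [B [C [D c]]] % [A [B [C [D c]]] + [A [B [C [D c]]]]]]]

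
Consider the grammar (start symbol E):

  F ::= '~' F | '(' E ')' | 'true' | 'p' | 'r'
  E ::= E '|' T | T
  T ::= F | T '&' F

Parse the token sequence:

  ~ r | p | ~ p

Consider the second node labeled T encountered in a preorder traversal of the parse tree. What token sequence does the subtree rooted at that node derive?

[E [E [E [T [F ~ [F r]]]] | [T [F p]]] | [T [F ~ [F p]]]]

p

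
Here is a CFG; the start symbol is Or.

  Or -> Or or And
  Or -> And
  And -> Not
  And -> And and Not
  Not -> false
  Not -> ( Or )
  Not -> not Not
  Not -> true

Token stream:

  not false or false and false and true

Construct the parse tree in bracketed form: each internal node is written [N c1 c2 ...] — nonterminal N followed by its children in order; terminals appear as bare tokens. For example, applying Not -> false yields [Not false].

Or
Or or And
And or And
Not or And
not Not or And
not false or And
not false or And and Not
not false or And and Not and Not
not false or Not and Not and Not
not false or false and Not and Not
not false or false and false and Not
not false or false and false and true

[Or [Or [And [Not not [Not false]]]] or [And [And [And [Not false]] and [Not false]] and [Not true]]]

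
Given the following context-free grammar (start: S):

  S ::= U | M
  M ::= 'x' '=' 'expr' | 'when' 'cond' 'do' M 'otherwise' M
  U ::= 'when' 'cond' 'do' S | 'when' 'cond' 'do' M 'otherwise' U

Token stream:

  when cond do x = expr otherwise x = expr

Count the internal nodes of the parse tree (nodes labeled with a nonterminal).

[S [M when cond do [M x = expr] otherwise [M x = expr]]]

4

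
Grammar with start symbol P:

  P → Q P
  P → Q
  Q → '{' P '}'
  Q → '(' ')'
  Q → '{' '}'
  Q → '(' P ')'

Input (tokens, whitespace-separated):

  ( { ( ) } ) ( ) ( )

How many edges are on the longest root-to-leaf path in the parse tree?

[P [Q ( [P [Q { [P [Q ( )]] }]] )] [P [Q ( )] [P [Q ( )]]]]

6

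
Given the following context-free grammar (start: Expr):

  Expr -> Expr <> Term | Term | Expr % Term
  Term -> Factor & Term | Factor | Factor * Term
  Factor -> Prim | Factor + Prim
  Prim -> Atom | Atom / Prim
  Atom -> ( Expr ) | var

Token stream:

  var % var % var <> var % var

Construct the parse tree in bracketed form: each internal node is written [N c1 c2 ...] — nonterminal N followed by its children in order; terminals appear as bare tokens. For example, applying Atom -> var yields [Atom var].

[Expr [Expr [Expr [Expr [Expr [Term [Factor [Prim [Atom var]]]]] % [Term [Factor [Prim [Atom var]]]]] % [Term [Factor [Prim [Atom var]]]]] <> [Term [Factor [Prim [Atom var]]]]] % [Term [Factor [Prim [Atom var]]]]]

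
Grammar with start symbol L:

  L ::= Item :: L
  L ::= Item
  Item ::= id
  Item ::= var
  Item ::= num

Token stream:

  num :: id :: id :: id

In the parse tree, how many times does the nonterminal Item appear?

[L [Item num] :: [L [Item id] :: [L [Item id] :: [L [Item id]]]]]

4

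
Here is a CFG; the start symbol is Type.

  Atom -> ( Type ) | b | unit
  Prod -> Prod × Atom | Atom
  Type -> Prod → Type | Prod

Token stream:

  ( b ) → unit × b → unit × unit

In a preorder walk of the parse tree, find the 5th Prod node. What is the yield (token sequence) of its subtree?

[Type [Prod [Atom ( [Type [Prod [Atom b]]] )]] → [Type [Prod [Prod [Atom unit]] × [Atom b]] → [Type [Prod [Prod [Atom unit]] × [Atom unit]]]]]

unit × unit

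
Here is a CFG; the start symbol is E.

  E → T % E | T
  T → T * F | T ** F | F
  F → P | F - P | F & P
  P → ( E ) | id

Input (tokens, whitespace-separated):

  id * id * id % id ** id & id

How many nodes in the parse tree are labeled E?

[E [T [T [T [F [P id]]] * [F [P id]]] * [F [P id]]] % [E [T [T [F [P id]]] ** [F [F [P id]] & [P id]]]]]

2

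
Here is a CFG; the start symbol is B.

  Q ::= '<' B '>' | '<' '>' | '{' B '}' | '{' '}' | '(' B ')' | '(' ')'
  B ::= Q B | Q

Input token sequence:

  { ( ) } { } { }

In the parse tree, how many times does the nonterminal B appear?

4

[B [Q { [B [Q ( )]] }] [B [Q { }] [B [Q { }]]]]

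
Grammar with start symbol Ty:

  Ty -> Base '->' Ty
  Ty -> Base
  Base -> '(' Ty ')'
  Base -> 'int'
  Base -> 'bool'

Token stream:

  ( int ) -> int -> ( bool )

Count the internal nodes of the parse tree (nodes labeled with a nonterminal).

10

[Ty [Base ( [Ty [Base int]] )] -> [Ty [Base int] -> [Ty [Base ( [Ty [Base bool]] )]]]]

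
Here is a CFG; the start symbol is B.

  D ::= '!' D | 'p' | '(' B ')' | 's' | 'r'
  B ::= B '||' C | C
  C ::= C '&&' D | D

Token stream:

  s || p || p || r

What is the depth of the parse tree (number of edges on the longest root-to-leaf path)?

6

[B [B [B [B [C [D s]]] || [C [D p]]] || [C [D p]]] || [C [D r]]]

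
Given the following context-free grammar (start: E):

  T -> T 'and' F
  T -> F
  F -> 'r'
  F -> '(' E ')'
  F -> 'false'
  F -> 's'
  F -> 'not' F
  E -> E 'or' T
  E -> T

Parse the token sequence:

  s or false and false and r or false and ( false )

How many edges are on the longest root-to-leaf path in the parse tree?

[E [E [E [T [F s]]] or [T [T [T [F false]] and [F false]] and [F r]]] or [T [T [F false]] and [F ( [E [T [F false]]] )]]]

6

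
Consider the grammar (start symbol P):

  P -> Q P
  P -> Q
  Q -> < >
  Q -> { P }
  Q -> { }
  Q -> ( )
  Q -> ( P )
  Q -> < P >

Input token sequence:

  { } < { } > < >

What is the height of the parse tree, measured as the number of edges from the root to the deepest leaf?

[P [Q { }] [P [Q < [P [Q { }]] >] [P [Q < >]]]]

5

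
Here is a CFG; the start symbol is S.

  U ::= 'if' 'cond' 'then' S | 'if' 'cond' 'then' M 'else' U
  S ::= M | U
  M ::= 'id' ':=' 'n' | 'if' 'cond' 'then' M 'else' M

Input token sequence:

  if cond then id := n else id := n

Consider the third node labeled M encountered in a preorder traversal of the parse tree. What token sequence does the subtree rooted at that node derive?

id := n

[S [M if cond then [M id := n] else [M id := n]]]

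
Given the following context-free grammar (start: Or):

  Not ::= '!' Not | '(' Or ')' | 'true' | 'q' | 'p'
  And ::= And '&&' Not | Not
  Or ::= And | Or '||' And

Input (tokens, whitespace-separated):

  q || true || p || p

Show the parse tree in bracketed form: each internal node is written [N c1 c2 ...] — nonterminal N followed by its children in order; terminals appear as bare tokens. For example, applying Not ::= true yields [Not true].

Or
Or || And
Or || And || And
Or || And || And || And
And || And || And || And
Not || And || And || And
q || And || And || And
q || Not || And || And
q || true || And || And
q || true || Not || And
q || true || p || And
q || true || p || Not
q || true || p || p

[Or [Or [Or [Or [And [Not q]]] || [And [Not true]]] || [And [Not p]]] || [And [Not p]]]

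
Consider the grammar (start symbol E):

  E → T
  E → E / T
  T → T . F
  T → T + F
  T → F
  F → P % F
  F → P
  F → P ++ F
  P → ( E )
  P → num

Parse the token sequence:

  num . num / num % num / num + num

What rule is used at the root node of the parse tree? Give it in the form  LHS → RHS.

E → E / T

[E [E [E [T [T [F [P num]]] . [F [P num]]]] / [T [F [P num] % [F [P num]]]]] / [T [T [F [P num]]] + [F [P num]]]]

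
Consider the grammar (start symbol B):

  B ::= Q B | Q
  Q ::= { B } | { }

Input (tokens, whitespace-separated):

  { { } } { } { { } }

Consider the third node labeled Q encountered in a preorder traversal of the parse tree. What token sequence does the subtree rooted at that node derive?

{ }

[B [Q { [B [Q { }]] }] [B [Q { }] [B [Q { [B [Q { }]] }]]]]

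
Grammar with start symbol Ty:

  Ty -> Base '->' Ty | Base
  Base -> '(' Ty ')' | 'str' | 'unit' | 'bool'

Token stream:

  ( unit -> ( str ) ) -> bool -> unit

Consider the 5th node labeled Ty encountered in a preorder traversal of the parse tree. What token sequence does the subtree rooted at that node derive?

[Ty [Base ( [Ty [Base unit] -> [Ty [Base ( [Ty [Base str]] )]]] )] -> [Ty [Base bool] -> [Ty [Base unit]]]]

bool -> unit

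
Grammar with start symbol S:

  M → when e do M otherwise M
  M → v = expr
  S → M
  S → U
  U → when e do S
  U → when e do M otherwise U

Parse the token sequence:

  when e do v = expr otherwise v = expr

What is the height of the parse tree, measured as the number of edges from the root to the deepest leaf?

[S [M when e do [M v = expr] otherwise [M v = expr]]]

3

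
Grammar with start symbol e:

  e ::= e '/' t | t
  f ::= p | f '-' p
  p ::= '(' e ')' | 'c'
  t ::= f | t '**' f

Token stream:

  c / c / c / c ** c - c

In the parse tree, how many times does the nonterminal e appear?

4

[e [e [e [e [t [f [p c]]]] / [t [f [p c]]]] / [t [f [p c]]]] / [t [t [f [p c]]] ** [f [f [p c]] - [p c]]]]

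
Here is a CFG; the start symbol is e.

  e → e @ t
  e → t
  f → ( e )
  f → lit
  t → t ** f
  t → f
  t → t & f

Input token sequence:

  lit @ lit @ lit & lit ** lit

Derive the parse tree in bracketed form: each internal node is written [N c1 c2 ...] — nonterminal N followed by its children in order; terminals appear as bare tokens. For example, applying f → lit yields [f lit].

[e [e [e [t [f lit]]] @ [t [f lit]]] @ [t [t [t [f lit]] & [f lit]] ** [f lit]]]

e
e @ t
e @ t @ t
t @ t @ t
f @ t @ t
lit @ t @ t
lit @ f @ t
lit @ lit @ t
lit @ lit @ t ** f
lit @ lit @ t & f ** f
lit @ lit @ f & f ** f
lit @ lit @ lit & f ** f
lit @ lit @ lit & lit ** f
lit @ lit @ lit & lit ** lit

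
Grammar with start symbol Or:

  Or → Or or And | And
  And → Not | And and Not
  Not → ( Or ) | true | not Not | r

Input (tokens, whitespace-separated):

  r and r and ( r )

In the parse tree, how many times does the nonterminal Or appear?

[Or [And [And [And [Not r]] and [Not r]] and [Not ( [Or [And [Not r]]] )]]]

2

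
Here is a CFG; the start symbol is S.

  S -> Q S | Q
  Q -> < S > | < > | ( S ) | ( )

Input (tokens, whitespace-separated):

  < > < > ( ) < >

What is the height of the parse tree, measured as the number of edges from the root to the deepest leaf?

[S [Q < >] [S [Q < >] [S [Q ( )] [S [Q < >]]]]]

5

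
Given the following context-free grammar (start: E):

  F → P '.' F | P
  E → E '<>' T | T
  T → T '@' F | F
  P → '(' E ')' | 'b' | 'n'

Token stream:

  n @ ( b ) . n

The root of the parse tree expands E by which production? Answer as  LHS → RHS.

[E [T [T [F [P n]]] @ [F [P ( [E [T [F [P b]]]] )] . [F [P n]]]]]

E → T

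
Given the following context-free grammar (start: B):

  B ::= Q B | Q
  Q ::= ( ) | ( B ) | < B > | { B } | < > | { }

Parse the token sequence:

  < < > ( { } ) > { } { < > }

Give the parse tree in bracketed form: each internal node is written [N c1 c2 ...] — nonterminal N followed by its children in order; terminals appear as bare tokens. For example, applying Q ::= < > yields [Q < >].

B
Q B
< B > B
< Q B > B
< < > B > B
< < > Q > B
< < > ( B ) > B
< < > ( Q ) > B
< < > ( { } ) > B
< < > ( { } ) > Q B
< < > ( { } ) > { } B
< < > ( { } ) > { } Q
< < > ( { } ) > { } { B }
< < > ( { } ) > { } { Q }
< < > ( { } ) > { } { < > }

[B [Q < [B [Q < >] [B [Q ( [B [Q { }]] )]]] >] [B [Q { }] [B [Q { [B [Q < >]] }]]]]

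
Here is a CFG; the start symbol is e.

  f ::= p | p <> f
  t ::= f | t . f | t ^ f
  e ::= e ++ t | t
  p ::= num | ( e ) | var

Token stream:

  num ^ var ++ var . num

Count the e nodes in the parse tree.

[e [e [t [t [f [p num]]] ^ [f [p var]]]] ++ [t [t [f [p var]]] . [f [p num]]]]

2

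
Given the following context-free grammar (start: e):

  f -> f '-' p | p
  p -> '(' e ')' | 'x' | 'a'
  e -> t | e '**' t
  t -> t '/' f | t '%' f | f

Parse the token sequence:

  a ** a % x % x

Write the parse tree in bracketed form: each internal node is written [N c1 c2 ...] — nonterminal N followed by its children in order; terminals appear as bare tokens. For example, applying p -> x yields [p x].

[e [e [t [f [p a]]]] ** [t [t [t [f [p a]]] % [f [p x]]] % [f [p x]]]]

e
e ** t
t ** t
f ** t
p ** t
a ** t
a ** t % f
a ** t % f % f
a ** f % f % f
a ** p % f % f
a ** a % f % f
a ** a % p % f
a ** a % x % f
a ** a % x % p
a ** a % x % x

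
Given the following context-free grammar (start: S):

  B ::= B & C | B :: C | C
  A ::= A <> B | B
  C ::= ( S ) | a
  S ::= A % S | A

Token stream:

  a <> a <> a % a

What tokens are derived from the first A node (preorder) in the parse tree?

a <> a <> a

[S [A [A [A [B [C a]]] <> [B [C a]]] <> [B [C a]]] % [S [A [B [C a]]]]]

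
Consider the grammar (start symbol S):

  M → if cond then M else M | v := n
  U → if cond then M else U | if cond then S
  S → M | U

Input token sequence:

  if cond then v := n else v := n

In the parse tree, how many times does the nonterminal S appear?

1

[S [M if cond then [M v := n] else [M v := n]]]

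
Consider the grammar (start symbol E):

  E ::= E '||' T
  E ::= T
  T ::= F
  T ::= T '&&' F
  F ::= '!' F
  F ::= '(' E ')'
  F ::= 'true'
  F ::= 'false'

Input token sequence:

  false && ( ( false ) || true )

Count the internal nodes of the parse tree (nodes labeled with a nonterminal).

14

[E [T [T [F false]] && [F ( [E [E [T [F ( [E [T [F false]]] )]]] || [T [F true]]] )]]]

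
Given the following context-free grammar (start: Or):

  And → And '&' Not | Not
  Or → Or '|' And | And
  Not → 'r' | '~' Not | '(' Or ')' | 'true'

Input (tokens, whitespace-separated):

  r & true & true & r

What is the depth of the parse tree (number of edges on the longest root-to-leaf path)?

6

[Or [And [And [And [And [Not r]] & [Not true]] & [Not true]] & [Not r]]]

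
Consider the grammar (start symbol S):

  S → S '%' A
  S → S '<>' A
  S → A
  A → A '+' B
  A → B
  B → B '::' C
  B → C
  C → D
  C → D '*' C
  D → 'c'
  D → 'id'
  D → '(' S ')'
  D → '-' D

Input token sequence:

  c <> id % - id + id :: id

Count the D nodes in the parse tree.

[S [S [S [A [B [C [D c]]]]] <> [A [B [C [D id]]]]] % [A [A [B [C [D - [D id]]]]] + [B [B [C [D id]]] :: [C [D id]]]]]

6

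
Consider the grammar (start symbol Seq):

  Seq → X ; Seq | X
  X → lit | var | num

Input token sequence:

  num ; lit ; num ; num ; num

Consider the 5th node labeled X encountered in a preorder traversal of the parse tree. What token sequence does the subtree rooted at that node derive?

num

[Seq [X num] ; [Seq [X lit] ; [Seq [X num] ; [Seq [X num] ; [Seq [X num]]]]]]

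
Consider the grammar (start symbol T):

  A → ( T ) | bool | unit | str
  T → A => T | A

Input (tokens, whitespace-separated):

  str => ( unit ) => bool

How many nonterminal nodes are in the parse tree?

[T [A str] => [T [A ( [T [A unit]] )] => [T [A bool]]]]

8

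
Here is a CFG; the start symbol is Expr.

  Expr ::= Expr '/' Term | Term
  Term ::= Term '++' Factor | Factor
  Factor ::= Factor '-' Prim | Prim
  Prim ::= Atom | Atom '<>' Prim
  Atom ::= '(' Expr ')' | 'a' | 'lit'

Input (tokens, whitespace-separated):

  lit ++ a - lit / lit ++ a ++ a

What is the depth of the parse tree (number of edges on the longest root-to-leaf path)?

[Expr [Expr [Term [Term [Factor [Prim [Atom lit]]]] ++ [Factor [Factor [Prim [Atom a]]] - [Prim [Atom lit]]]]] / [Term [Term [Term [Factor [Prim [Atom lit]]]] ++ [Factor [Prim [Atom a]]]] ++ [Factor [Prim [Atom a]]]]]

7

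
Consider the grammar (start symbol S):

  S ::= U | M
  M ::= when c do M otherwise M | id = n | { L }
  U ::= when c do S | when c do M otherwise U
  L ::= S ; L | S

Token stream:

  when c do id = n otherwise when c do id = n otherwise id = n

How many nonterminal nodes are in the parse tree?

6

[S [M when c do [M id = n] otherwise [M when c do [M id = n] otherwise [M id = n]]]]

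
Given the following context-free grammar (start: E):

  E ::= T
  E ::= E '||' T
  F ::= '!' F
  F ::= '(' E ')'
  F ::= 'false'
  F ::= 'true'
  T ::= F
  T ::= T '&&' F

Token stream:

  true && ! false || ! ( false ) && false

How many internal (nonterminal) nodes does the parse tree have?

15

[E [E [T [T [F true]] && [F ! [F false]]]] || [T [T [F ! [F ( [E [T [F false]]] )]]] && [F false]]]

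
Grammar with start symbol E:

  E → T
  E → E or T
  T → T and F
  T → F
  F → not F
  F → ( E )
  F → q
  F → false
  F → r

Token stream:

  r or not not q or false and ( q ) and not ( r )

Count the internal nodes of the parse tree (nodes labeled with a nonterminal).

22

[E [E [E [T [F r]]] or [T [F not [F not [F q]]]]] or [T [T [T [F false]] and [F ( [E [T [F q]]] )]] and [F not [F ( [E [T [F r]]] )]]]]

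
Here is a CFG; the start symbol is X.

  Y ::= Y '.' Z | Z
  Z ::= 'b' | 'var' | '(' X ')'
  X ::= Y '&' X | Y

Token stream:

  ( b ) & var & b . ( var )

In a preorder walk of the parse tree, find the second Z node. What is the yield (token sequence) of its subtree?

b

[X [Y [Z ( [X [Y [Z b]]] )]] & [X [Y [Z var]] & [X [Y [Y [Z b]] . [Z ( [X [Y [Z var]]] )]]]]]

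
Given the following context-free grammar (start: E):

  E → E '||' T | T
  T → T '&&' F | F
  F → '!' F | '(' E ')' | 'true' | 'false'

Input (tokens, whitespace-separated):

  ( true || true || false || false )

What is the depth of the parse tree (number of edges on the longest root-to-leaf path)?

[E [T [F ( [E [E [E [E [T [F true]]] || [T [F true]]] || [T [F false]]] || [T [F false]]] )]]]

9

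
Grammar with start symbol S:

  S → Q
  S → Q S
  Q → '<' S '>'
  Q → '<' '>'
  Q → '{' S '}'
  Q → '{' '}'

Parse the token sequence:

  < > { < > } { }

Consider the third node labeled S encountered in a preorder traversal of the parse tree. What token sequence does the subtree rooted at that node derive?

< >

[S [Q < >] [S [Q { [S [Q < >]] }] [S [Q { }]]]]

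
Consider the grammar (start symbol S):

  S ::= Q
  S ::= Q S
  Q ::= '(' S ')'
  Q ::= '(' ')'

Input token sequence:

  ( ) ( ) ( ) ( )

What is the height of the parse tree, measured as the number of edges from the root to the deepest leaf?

5

[S [Q ( )] [S [Q ( )] [S [Q ( )] [S [Q ( )]]]]]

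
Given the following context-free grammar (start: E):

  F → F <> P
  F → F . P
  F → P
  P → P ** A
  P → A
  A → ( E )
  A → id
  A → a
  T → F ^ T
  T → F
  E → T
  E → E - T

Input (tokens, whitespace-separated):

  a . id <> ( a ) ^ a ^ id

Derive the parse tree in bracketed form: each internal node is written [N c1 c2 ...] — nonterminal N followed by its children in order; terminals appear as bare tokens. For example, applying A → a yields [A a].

[E [T [F [F [F [P [A a]]] . [P [A id]]] <> [P [A ( [E [T [F [P [A a]]]]] )]]] ^ [T [F [P [A a]]] ^ [T [F [P [A id]]]]]]]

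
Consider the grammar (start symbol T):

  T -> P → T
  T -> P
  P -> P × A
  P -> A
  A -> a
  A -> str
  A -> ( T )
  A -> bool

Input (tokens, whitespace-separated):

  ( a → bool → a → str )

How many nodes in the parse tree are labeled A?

[T [P [A ( [T [P [A a]] → [T [P [A bool]] → [T [P [A a]] → [T [P [A str]]]]]] )]]]

5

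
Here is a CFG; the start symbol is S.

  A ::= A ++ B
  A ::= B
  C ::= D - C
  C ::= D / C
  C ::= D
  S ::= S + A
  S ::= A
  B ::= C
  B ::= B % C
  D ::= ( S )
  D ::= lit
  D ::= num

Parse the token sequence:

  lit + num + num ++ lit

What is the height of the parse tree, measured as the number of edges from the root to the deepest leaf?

[S [S [S [A [B [C [D lit]]]]] + [A [B [C [D num]]]]] + [A [A [B [C [D num]]]] ++ [B [C [D lit]]]]]

7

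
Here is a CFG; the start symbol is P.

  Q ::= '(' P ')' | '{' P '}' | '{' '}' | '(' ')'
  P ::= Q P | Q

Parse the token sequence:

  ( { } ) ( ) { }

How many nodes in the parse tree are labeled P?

[P [Q ( [P [Q { }]] )] [P [Q ( )] [P [Q { }]]]]

4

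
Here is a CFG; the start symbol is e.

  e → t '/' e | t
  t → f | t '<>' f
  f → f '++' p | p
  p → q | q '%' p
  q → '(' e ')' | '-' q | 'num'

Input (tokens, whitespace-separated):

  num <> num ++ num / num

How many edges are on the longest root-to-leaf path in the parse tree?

[e [t [t [f [p [q num]]]] <> [f [f [p [q num]]] ++ [p [q num]]]] / [e [t [f [p [q num]]]]]]

6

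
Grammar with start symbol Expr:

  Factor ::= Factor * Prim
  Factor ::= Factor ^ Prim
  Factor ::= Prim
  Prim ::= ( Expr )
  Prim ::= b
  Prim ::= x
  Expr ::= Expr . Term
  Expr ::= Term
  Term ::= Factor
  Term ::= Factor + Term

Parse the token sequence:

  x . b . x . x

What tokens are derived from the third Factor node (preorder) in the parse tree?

x

[Expr [Expr [Expr [Expr [Term [Factor [Prim x]]]] . [Term [Factor [Prim b]]]] . [Term [Factor [Prim x]]]] . [Term [Factor [Prim x]]]]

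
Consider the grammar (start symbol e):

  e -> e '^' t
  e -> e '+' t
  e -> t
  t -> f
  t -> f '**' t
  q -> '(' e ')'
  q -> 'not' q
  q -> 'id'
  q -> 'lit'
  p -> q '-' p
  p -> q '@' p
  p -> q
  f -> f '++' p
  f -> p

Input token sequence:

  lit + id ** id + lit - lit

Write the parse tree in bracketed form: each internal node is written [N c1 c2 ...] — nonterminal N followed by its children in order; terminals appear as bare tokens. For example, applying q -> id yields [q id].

e
e + t
e + t + t
t + t + t
f + t + t
p + t + t
q + t + t
lit + t + t
lit + f ** t + t
lit + p ** t + t
lit + q ** t + t
lit + id ** t + t
lit + id ** f + t
lit + id ** p + t
lit + id ** q + t
lit + id ** id + t
lit + id ** id + f
lit + id ** id + p
lit + id ** id + q - p
lit + id ** id + lit - p
lit + id ** id + lit - q
lit + id ** id + lit - lit

[e [e [e [t [f [p [q lit]]]]] + [t [f [p [q id]]] ** [t [f [p [q id]]]]]] + [t [f [p [q lit] - [p [q lit]]]]]]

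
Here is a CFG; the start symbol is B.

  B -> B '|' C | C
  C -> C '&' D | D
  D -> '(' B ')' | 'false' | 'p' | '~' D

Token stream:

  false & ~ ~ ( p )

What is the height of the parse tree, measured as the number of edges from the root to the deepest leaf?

[B [C [C [D false]] & [D ~ [D ~ [D ( [B [C [D p]]] )]]]]]

8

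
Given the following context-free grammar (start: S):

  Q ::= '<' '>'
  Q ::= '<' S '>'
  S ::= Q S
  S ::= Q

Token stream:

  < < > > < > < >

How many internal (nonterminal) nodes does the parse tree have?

8

[S [Q < [S [Q < >]] >] [S [Q < >] [S [Q < >]]]]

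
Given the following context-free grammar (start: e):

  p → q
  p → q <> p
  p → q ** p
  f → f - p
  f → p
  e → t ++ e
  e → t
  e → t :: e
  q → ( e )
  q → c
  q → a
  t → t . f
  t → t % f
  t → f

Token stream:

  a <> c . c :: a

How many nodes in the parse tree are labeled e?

2

[e [t [t [f [p [q a] <> [p [q c]]]]] . [f [p [q c]]]] :: [e [t [f [p [q a]]]]]]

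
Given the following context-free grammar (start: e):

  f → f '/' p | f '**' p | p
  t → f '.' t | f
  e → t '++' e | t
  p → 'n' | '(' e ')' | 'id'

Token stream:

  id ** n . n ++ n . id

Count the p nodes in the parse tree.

5

[e [t [f [f [p id]] ** [p n]] . [t [f [p n]]]] ++ [e [t [f [p n]] . [t [f [p id]]]]]]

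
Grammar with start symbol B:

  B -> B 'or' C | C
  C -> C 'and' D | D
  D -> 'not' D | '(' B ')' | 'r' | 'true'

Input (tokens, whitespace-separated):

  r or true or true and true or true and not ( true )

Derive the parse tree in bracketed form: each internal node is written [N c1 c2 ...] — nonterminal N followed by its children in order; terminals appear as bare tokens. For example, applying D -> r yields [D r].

B
B or C
B or C or C
B or C or C or C
C or C or C or C
D or C or C or C
r or C or C or C
r or D or C or C
r or true or C or C
r or true or C and D or C
r or true or D and D or C
r or true or true and D or C
r or true or true and true or C
r or true or true and true or C and D
r or true or true and true or D and D
r or true or true and true or true and D
r or true or true and true or true and not D
r or true or true and true or true and not ( B )
r or true or true and true or true and not ( C )
r or true or true and true or true and not ( D )
r or true or true and true or true and not ( true )

[B [B [B [B [C [D r]]] or [C [D true]]] or [C [C [D true]] and [D true]]] or [C [C [D true]] and [D not [D ( [B [C [D true]]] )]]]]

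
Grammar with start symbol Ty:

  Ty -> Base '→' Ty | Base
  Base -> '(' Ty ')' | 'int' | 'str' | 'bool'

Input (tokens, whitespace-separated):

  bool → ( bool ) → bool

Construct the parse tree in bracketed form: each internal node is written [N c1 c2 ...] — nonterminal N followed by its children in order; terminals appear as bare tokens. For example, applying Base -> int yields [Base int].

Ty
Base → Ty
bool → Ty
bool → Base → Ty
bool → ( Ty ) → Ty
bool → ( Base ) → Ty
bool → ( bool ) → Ty
bool → ( bool ) → Base
bool → ( bool ) → bool

[Ty [Base bool] → [Ty [Base ( [Ty [Base bool]] )] → [Ty [Base bool]]]]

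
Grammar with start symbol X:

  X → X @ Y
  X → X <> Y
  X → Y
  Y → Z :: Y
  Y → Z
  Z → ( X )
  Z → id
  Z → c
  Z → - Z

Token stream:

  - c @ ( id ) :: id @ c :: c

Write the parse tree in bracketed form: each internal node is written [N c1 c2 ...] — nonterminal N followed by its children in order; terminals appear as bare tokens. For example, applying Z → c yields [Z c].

X
X @ Y
X @ Y @ Y
Y @ Y @ Y
Z @ Y @ Y
- Z @ Y @ Y
- c @ Y @ Y
- c @ Z :: Y @ Y
- c @ ( X ) :: Y @ Y
- c @ ( Y ) :: Y @ Y
- c @ ( Z ) :: Y @ Y
- c @ ( id ) :: Y @ Y
- c @ ( id ) :: Z @ Y
- c @ ( id ) :: id @ Y
- c @ ( id ) :: id @ Z :: Y
- c @ ( id ) :: id @ c :: Y
- c @ ( id ) :: id @ c :: Z
- c @ ( id ) :: id @ c :: c

[X [X [X [Y [Z - [Z c]]]] @ [Y [Z ( [X [Y [Z id]]] )] :: [Y [Z id]]]] @ [Y [Z c] :: [Y [Z c]]]]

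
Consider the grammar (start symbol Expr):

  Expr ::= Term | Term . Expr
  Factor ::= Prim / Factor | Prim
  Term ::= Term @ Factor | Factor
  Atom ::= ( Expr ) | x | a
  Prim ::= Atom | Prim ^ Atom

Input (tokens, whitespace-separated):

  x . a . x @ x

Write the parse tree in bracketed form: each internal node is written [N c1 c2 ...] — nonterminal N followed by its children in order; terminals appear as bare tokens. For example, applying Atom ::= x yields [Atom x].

[Expr [Term [Factor [Prim [Atom x]]]] . [Expr [Term [Factor [Prim [Atom a]]]] . [Expr [Term [Term [Factor [Prim [Atom x]]]] @ [Factor [Prim [Atom x]]]]]]]

Expr
Term . Expr
Factor . Expr
Prim . Expr
Atom . Expr
x . Expr
x . Term . Expr
x . Factor . Expr
x . Prim . Expr
x . Atom . Expr
x . a . Expr
x . a . Term
x . a . Term @ Factor
x . a . Factor @ Factor
x . a . Prim @ Factor
x . a . Atom @ Factor
x . a . x @ Factor
x . a . x @ Prim
x . a . x @ Atom
x . a . x @ x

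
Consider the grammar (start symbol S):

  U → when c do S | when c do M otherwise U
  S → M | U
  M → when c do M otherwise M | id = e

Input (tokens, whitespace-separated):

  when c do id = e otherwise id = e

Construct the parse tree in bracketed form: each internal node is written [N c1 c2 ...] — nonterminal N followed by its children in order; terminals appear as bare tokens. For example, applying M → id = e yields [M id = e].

S
M
when c do M otherwise M
when c do id = e otherwise M
when c do id = e otherwise id = e

[S [M when c do [M id = e] otherwise [M id = e]]]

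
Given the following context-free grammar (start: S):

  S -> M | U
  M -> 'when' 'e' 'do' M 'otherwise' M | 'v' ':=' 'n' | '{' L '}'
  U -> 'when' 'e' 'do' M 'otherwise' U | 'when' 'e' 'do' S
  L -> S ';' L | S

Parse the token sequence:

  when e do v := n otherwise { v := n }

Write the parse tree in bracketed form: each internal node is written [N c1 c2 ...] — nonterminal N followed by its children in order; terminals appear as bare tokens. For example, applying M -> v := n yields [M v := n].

S
M
when e do M otherwise M
when e do v := n otherwise M
when e do v := n otherwise { L }
when e do v := n otherwise { S }
when e do v := n otherwise { M }
when e do v := n otherwise { v := n }

[S [M when e do [M v := n] otherwise [M { [L [S [M v := n]]] }]]]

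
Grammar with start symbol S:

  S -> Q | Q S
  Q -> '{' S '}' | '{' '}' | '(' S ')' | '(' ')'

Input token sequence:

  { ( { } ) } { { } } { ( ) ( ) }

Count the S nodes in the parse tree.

[S [Q { [S [Q ( [S [Q { }]] )]] }] [S [Q { [S [Q { }]] }] [S [Q { [S [Q ( )] [S [Q ( )]]] }]]]]

8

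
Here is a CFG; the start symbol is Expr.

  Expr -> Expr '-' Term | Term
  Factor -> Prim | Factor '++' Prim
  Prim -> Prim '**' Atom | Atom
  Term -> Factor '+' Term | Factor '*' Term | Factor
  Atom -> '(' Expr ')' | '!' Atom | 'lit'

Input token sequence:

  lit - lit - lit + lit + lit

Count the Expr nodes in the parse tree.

[Expr [Expr [Expr [Term [Factor [Prim [Atom lit]]]]] - [Term [Factor [Prim [Atom lit]]]]] - [Term [Factor [Prim [Atom lit]]] + [Term [Factor [Prim [Atom lit]]] + [Term [Factor [Prim [Atom lit]]]]]]]

3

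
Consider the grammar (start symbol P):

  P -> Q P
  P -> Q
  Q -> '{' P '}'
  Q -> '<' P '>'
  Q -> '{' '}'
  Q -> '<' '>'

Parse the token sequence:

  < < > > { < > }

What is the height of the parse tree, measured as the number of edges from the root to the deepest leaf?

5

[P [Q < [P [Q < >]] >] [P [Q { [P [Q < >]] }]]]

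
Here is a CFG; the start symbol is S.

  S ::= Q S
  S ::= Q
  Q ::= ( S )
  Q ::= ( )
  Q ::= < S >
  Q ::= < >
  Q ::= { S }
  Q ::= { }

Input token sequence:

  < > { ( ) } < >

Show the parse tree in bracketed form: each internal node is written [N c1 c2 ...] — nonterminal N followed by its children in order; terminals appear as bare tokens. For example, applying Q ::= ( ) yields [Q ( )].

S
Q S
< > S
< > Q S
< > { S } S
< > { Q } S
< > { ( ) } S
< > { ( ) } Q
< > { ( ) } < >

[S [Q < >] [S [Q { [S [Q ( )]] }] [S [Q < >]]]]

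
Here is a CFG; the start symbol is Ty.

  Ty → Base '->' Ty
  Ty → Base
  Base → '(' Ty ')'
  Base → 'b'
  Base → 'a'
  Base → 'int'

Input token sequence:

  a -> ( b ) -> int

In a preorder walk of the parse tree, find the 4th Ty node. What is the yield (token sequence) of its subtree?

int

[Ty [Base a] -> [Ty [Base ( [Ty [Base b]] )] -> [Ty [Base int]]]]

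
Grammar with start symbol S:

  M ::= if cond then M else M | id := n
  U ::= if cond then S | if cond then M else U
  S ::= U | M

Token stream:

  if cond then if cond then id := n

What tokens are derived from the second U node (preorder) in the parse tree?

if cond then id := n

[S [U if cond then [S [U if cond then [S [M id := n]]]]]]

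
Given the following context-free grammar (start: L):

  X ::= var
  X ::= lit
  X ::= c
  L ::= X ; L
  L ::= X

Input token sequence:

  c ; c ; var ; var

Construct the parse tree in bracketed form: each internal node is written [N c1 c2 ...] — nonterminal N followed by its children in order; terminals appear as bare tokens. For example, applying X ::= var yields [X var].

[L [X c] ; [L [X c] ; [L [X var] ; [L [X var]]]]]

L
X ; L
c ; L
c ; X ; L
c ; c ; L
c ; c ; X ; L
c ; c ; var ; L
c ; c ; var ; X
c ; c ; var ; var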